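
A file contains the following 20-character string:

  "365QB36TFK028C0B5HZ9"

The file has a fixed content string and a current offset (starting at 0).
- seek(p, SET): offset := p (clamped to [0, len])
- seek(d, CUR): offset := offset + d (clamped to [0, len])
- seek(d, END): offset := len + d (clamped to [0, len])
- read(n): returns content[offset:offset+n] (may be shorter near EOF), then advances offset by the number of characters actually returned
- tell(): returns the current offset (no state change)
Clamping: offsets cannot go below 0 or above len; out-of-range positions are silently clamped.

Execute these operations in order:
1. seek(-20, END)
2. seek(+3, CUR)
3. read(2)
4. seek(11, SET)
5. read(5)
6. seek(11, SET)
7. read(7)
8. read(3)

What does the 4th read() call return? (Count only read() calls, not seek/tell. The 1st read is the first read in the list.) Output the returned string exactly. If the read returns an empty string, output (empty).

Answer: Z9

Derivation:
After 1 (seek(-20, END)): offset=0
After 2 (seek(+3, CUR)): offset=3
After 3 (read(2)): returned 'QB', offset=5
After 4 (seek(11, SET)): offset=11
After 5 (read(5)): returned '28C0B', offset=16
After 6 (seek(11, SET)): offset=11
After 7 (read(7)): returned '28C0B5H', offset=18
After 8 (read(3)): returned 'Z9', offset=20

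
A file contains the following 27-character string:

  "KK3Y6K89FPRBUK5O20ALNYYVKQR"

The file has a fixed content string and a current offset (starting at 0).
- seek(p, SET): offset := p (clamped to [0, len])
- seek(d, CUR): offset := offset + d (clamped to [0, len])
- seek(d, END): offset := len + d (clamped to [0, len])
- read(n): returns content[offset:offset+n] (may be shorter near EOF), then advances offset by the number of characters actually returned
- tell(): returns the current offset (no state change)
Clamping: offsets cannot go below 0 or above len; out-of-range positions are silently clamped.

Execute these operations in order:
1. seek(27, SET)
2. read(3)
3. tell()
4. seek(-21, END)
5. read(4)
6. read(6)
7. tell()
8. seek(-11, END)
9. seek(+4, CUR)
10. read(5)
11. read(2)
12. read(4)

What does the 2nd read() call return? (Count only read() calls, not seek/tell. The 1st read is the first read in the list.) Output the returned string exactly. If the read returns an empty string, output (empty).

After 1 (seek(27, SET)): offset=27
After 2 (read(3)): returned '', offset=27
After 3 (tell()): offset=27
After 4 (seek(-21, END)): offset=6
After 5 (read(4)): returned '89FP', offset=10
After 6 (read(6)): returned 'RBUK5O', offset=16
After 7 (tell()): offset=16
After 8 (seek(-11, END)): offset=16
After 9 (seek(+4, CUR)): offset=20
After 10 (read(5)): returned 'NYYVK', offset=25
After 11 (read(2)): returned 'QR', offset=27
After 12 (read(4)): returned '', offset=27

Answer: 89FP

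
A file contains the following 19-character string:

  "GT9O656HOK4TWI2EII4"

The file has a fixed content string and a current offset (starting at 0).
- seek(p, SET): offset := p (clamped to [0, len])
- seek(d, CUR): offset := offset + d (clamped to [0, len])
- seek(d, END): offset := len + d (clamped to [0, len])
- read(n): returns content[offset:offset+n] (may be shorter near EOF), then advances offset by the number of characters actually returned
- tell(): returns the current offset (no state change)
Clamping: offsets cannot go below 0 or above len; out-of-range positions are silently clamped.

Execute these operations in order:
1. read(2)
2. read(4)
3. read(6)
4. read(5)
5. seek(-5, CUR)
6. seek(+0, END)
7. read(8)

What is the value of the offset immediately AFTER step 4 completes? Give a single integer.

After 1 (read(2)): returned 'GT', offset=2
After 2 (read(4)): returned '9O65', offset=6
After 3 (read(6)): returned '6HOK4T', offset=12
After 4 (read(5)): returned 'WI2EI', offset=17

Answer: 17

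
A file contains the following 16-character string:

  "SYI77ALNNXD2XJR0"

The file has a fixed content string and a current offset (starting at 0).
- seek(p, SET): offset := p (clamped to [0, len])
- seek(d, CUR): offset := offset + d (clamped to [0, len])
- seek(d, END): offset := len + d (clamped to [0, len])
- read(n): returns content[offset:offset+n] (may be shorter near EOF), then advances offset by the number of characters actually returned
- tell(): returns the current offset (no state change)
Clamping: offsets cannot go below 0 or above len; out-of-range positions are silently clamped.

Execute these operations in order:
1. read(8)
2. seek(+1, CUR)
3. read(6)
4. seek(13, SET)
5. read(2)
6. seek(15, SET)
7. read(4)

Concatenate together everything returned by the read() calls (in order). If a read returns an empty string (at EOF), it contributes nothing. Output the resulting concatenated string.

Answer: SYI77ALNXD2XJRJR0

Derivation:
After 1 (read(8)): returned 'SYI77ALN', offset=8
After 2 (seek(+1, CUR)): offset=9
After 3 (read(6)): returned 'XD2XJR', offset=15
After 4 (seek(13, SET)): offset=13
After 5 (read(2)): returned 'JR', offset=15
After 6 (seek(15, SET)): offset=15
After 7 (read(4)): returned '0', offset=16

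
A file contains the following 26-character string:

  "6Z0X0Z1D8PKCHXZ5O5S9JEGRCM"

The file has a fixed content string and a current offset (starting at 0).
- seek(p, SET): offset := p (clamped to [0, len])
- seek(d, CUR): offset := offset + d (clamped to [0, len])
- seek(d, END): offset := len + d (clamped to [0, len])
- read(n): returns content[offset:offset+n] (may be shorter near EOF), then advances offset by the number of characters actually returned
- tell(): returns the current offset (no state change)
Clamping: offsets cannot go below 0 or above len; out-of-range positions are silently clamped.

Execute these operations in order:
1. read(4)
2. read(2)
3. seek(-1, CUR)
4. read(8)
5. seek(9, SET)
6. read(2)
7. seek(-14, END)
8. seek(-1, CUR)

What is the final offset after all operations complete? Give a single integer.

After 1 (read(4)): returned '6Z0X', offset=4
After 2 (read(2)): returned '0Z', offset=6
After 3 (seek(-1, CUR)): offset=5
After 4 (read(8)): returned 'Z1D8PKCH', offset=13
After 5 (seek(9, SET)): offset=9
After 6 (read(2)): returned 'PK', offset=11
After 7 (seek(-14, END)): offset=12
After 8 (seek(-1, CUR)): offset=11

Answer: 11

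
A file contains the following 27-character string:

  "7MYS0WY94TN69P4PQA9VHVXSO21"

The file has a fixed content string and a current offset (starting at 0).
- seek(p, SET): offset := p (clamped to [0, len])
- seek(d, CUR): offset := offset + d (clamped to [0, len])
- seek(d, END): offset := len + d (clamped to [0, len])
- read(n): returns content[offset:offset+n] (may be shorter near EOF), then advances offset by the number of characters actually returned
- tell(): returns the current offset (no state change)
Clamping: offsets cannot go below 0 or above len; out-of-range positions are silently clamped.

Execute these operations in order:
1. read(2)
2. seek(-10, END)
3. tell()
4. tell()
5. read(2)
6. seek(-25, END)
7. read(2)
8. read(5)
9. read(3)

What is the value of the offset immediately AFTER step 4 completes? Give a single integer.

Answer: 17

Derivation:
After 1 (read(2)): returned '7M', offset=2
After 2 (seek(-10, END)): offset=17
After 3 (tell()): offset=17
After 4 (tell()): offset=17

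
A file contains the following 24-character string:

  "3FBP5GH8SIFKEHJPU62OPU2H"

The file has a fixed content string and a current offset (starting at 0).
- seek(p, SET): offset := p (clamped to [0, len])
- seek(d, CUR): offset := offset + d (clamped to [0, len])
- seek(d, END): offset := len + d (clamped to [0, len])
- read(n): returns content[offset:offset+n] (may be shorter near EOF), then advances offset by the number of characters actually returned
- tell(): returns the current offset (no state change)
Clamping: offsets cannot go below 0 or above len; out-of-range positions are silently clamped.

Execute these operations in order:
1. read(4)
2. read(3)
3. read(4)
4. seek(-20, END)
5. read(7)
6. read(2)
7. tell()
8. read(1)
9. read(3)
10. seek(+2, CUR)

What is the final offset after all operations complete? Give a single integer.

After 1 (read(4)): returned '3FBP', offset=4
After 2 (read(3)): returned '5GH', offset=7
After 3 (read(4)): returned '8SIF', offset=11
After 4 (seek(-20, END)): offset=4
After 5 (read(7)): returned '5GH8SIF', offset=11
After 6 (read(2)): returned 'KE', offset=13
After 7 (tell()): offset=13
After 8 (read(1)): returned 'H', offset=14
After 9 (read(3)): returned 'JPU', offset=17
After 10 (seek(+2, CUR)): offset=19

Answer: 19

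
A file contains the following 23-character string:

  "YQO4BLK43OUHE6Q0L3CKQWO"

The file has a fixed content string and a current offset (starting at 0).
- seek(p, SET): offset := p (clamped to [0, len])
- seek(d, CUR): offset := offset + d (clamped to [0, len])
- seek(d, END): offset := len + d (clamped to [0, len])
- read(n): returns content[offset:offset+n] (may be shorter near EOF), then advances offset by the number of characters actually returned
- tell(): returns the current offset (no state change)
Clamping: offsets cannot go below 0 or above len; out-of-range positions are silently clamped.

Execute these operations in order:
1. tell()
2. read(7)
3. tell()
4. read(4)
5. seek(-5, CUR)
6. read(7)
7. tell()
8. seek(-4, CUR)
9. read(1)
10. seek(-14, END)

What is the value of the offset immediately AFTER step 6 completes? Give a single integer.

After 1 (tell()): offset=0
After 2 (read(7)): returned 'YQO4BLK', offset=7
After 3 (tell()): offset=7
After 4 (read(4)): returned '43OU', offset=11
After 5 (seek(-5, CUR)): offset=6
After 6 (read(7)): returned 'K43OUHE', offset=13

Answer: 13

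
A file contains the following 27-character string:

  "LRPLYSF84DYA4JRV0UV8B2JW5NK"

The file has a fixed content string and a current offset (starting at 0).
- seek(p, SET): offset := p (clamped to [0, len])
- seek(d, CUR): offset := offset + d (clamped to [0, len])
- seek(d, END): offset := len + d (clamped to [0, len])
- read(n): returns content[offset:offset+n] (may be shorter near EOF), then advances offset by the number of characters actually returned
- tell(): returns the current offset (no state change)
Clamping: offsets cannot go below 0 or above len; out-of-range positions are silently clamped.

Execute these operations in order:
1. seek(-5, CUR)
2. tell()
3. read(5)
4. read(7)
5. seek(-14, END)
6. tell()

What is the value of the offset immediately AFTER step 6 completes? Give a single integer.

Answer: 13

Derivation:
After 1 (seek(-5, CUR)): offset=0
After 2 (tell()): offset=0
After 3 (read(5)): returned 'LRPLY', offset=5
After 4 (read(7)): returned 'SF84DYA', offset=12
After 5 (seek(-14, END)): offset=13
After 6 (tell()): offset=13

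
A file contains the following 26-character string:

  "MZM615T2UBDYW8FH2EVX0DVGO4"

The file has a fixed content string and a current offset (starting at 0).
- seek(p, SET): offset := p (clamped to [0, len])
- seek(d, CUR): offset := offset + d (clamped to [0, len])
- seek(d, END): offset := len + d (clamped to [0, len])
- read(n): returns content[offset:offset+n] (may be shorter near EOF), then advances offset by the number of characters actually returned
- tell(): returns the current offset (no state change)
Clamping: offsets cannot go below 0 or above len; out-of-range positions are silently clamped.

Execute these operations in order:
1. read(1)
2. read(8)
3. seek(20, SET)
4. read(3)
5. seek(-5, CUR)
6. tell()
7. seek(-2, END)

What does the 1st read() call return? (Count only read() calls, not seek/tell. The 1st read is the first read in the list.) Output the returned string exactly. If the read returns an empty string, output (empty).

Answer: M

Derivation:
After 1 (read(1)): returned 'M', offset=1
After 2 (read(8)): returned 'ZM615T2U', offset=9
After 3 (seek(20, SET)): offset=20
After 4 (read(3)): returned '0DV', offset=23
After 5 (seek(-5, CUR)): offset=18
After 6 (tell()): offset=18
After 7 (seek(-2, END)): offset=24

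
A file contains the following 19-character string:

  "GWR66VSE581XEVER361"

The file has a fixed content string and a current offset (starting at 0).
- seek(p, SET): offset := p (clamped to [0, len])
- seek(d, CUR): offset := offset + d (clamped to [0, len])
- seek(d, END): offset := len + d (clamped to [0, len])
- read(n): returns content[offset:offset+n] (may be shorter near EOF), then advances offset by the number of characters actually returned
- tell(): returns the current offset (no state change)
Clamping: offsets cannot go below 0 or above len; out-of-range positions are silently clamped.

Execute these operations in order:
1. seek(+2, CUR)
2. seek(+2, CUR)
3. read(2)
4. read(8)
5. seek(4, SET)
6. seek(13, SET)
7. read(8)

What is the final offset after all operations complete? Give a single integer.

Answer: 19

Derivation:
After 1 (seek(+2, CUR)): offset=2
After 2 (seek(+2, CUR)): offset=4
After 3 (read(2)): returned '6V', offset=6
After 4 (read(8)): returned 'SE581XEV', offset=14
After 5 (seek(4, SET)): offset=4
After 6 (seek(13, SET)): offset=13
After 7 (read(8)): returned 'VER361', offset=19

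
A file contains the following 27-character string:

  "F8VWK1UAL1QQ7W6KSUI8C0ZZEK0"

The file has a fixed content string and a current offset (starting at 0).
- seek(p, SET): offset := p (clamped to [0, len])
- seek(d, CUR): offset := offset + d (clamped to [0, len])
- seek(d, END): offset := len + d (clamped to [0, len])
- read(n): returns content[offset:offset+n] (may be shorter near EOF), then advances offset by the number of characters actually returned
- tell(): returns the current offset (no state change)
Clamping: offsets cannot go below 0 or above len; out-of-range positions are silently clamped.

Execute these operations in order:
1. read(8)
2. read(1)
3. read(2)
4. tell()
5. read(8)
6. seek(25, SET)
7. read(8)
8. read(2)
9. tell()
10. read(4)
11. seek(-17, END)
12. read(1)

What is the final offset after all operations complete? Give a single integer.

Answer: 11

Derivation:
After 1 (read(8)): returned 'F8VWK1UA', offset=8
After 2 (read(1)): returned 'L', offset=9
After 3 (read(2)): returned '1Q', offset=11
After 4 (tell()): offset=11
After 5 (read(8)): returned 'Q7W6KSUI', offset=19
After 6 (seek(25, SET)): offset=25
After 7 (read(8)): returned 'K0', offset=27
After 8 (read(2)): returned '', offset=27
After 9 (tell()): offset=27
After 10 (read(4)): returned '', offset=27
After 11 (seek(-17, END)): offset=10
After 12 (read(1)): returned 'Q', offset=11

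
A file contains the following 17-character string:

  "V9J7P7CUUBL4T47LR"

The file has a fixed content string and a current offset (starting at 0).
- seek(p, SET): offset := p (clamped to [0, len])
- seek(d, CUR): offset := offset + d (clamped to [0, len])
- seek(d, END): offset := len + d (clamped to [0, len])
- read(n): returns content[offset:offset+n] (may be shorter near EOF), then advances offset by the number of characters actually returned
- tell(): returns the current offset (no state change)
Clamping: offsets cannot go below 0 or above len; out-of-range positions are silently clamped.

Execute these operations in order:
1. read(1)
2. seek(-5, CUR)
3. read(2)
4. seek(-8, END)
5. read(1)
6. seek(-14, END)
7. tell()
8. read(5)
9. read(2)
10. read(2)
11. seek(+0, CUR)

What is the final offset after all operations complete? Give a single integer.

After 1 (read(1)): returned 'V', offset=1
After 2 (seek(-5, CUR)): offset=0
After 3 (read(2)): returned 'V9', offset=2
After 4 (seek(-8, END)): offset=9
After 5 (read(1)): returned 'B', offset=10
After 6 (seek(-14, END)): offset=3
After 7 (tell()): offset=3
After 8 (read(5)): returned '7P7CU', offset=8
After 9 (read(2)): returned 'UB', offset=10
After 10 (read(2)): returned 'L4', offset=12
After 11 (seek(+0, CUR)): offset=12

Answer: 12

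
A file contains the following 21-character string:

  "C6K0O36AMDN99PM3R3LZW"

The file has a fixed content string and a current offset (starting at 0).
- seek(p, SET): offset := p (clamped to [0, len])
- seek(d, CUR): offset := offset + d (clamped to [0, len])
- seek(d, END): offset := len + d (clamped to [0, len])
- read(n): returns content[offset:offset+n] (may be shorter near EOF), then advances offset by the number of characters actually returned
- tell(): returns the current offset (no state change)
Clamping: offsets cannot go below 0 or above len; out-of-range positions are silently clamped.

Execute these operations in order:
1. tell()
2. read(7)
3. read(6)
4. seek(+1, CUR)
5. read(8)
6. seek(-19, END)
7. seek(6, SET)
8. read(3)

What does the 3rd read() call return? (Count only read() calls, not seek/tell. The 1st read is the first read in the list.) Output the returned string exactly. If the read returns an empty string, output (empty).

After 1 (tell()): offset=0
After 2 (read(7)): returned 'C6K0O36', offset=7
After 3 (read(6)): returned 'AMDN99', offset=13
After 4 (seek(+1, CUR)): offset=14
After 5 (read(8)): returned 'M3R3LZW', offset=21
After 6 (seek(-19, END)): offset=2
After 7 (seek(6, SET)): offset=6
After 8 (read(3)): returned '6AM', offset=9

Answer: M3R3LZW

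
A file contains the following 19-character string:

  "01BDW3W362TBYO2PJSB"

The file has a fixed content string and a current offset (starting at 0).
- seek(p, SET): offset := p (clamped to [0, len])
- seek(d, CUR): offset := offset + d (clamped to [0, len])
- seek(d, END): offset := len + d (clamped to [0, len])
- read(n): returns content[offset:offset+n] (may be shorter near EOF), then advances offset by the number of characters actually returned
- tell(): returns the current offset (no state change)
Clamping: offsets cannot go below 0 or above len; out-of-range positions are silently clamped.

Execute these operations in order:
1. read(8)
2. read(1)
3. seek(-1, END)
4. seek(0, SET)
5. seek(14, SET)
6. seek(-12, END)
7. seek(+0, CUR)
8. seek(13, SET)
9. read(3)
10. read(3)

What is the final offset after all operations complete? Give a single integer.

Answer: 19

Derivation:
After 1 (read(8)): returned '01BDW3W3', offset=8
After 2 (read(1)): returned '6', offset=9
After 3 (seek(-1, END)): offset=18
After 4 (seek(0, SET)): offset=0
After 5 (seek(14, SET)): offset=14
After 6 (seek(-12, END)): offset=7
After 7 (seek(+0, CUR)): offset=7
After 8 (seek(13, SET)): offset=13
After 9 (read(3)): returned 'O2P', offset=16
After 10 (read(3)): returned 'JSB', offset=19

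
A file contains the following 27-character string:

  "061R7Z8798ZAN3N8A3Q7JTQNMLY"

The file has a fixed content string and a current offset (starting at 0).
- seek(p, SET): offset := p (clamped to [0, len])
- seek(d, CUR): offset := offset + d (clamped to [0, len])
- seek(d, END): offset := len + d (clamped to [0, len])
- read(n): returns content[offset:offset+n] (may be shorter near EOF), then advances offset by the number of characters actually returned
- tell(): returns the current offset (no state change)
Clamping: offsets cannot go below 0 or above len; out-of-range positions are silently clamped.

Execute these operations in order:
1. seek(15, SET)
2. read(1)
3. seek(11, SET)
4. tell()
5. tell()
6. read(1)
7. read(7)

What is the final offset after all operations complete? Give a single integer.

Answer: 19

Derivation:
After 1 (seek(15, SET)): offset=15
After 2 (read(1)): returned '8', offset=16
After 3 (seek(11, SET)): offset=11
After 4 (tell()): offset=11
After 5 (tell()): offset=11
After 6 (read(1)): returned 'A', offset=12
After 7 (read(7)): returned 'N3N8A3Q', offset=19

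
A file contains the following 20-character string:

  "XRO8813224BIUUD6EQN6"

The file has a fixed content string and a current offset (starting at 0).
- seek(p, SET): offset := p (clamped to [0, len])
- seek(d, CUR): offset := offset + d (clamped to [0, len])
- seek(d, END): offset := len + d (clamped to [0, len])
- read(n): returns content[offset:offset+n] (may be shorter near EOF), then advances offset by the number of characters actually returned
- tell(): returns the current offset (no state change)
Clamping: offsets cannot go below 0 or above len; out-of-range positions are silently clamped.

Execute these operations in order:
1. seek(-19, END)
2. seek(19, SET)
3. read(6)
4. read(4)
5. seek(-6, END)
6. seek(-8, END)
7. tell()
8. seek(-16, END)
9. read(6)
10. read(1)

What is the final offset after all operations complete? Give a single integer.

After 1 (seek(-19, END)): offset=1
After 2 (seek(19, SET)): offset=19
After 3 (read(6)): returned '6', offset=20
After 4 (read(4)): returned '', offset=20
After 5 (seek(-6, END)): offset=14
After 6 (seek(-8, END)): offset=12
After 7 (tell()): offset=12
After 8 (seek(-16, END)): offset=4
After 9 (read(6)): returned '813224', offset=10
After 10 (read(1)): returned 'B', offset=11

Answer: 11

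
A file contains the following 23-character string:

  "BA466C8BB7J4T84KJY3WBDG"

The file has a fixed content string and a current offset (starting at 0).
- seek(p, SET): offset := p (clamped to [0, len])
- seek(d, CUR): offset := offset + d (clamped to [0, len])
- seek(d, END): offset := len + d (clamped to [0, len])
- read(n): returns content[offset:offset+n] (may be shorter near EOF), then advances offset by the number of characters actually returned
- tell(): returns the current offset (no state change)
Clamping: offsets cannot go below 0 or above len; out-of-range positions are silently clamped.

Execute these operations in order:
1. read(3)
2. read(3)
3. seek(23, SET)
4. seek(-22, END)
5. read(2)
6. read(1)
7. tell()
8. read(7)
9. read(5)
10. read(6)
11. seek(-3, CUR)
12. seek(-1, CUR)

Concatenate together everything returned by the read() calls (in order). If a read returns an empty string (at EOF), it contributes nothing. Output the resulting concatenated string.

Answer: BA466CA466C8BB7J4T84KJY3WBD

Derivation:
After 1 (read(3)): returned 'BA4', offset=3
After 2 (read(3)): returned '66C', offset=6
After 3 (seek(23, SET)): offset=23
After 4 (seek(-22, END)): offset=1
After 5 (read(2)): returned 'A4', offset=3
After 6 (read(1)): returned '6', offset=4
After 7 (tell()): offset=4
After 8 (read(7)): returned '6C8BB7J', offset=11
After 9 (read(5)): returned '4T84K', offset=16
After 10 (read(6)): returned 'JY3WBD', offset=22
After 11 (seek(-3, CUR)): offset=19
After 12 (seek(-1, CUR)): offset=18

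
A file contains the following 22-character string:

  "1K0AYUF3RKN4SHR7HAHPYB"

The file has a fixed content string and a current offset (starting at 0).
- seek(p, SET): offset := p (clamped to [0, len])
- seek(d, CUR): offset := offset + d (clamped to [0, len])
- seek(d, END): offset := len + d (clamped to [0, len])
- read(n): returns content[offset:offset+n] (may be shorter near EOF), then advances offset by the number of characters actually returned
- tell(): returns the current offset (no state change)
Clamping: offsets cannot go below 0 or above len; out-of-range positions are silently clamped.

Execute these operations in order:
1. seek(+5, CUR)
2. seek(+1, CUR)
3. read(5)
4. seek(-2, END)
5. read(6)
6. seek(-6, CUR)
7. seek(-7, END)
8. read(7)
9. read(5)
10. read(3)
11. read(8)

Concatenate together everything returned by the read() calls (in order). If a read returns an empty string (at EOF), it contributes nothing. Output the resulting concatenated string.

After 1 (seek(+5, CUR)): offset=5
After 2 (seek(+1, CUR)): offset=6
After 3 (read(5)): returned 'F3RKN', offset=11
After 4 (seek(-2, END)): offset=20
After 5 (read(6)): returned 'YB', offset=22
After 6 (seek(-6, CUR)): offset=16
After 7 (seek(-7, END)): offset=15
After 8 (read(7)): returned '7HAHPYB', offset=22
After 9 (read(5)): returned '', offset=22
After 10 (read(3)): returned '', offset=22
After 11 (read(8)): returned '', offset=22

Answer: F3RKNYB7HAHPYB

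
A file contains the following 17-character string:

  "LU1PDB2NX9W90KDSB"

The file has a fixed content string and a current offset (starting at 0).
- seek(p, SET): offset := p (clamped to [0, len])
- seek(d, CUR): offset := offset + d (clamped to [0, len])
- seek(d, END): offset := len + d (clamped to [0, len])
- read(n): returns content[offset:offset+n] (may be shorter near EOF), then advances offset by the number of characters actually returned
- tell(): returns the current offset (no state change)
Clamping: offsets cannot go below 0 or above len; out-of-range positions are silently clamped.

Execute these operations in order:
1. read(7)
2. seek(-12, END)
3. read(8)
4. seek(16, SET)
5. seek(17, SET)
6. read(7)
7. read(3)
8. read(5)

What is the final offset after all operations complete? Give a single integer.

After 1 (read(7)): returned 'LU1PDB2', offset=7
After 2 (seek(-12, END)): offset=5
After 3 (read(8)): returned 'B2NX9W90', offset=13
After 4 (seek(16, SET)): offset=16
After 5 (seek(17, SET)): offset=17
After 6 (read(7)): returned '', offset=17
After 7 (read(3)): returned '', offset=17
After 8 (read(5)): returned '', offset=17

Answer: 17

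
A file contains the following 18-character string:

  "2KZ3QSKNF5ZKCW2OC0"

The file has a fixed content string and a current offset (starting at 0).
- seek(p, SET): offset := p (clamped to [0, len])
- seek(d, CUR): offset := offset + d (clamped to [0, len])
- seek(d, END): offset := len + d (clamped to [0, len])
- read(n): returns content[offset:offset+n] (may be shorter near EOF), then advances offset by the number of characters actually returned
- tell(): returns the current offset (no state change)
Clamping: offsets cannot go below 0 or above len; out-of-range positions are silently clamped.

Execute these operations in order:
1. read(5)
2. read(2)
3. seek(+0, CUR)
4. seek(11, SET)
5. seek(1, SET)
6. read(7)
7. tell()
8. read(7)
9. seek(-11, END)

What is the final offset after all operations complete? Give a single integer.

After 1 (read(5)): returned '2KZ3Q', offset=5
After 2 (read(2)): returned 'SK', offset=7
After 3 (seek(+0, CUR)): offset=7
After 4 (seek(11, SET)): offset=11
After 5 (seek(1, SET)): offset=1
After 6 (read(7)): returned 'KZ3QSKN', offset=8
After 7 (tell()): offset=8
After 8 (read(7)): returned 'F5ZKCW2', offset=15
After 9 (seek(-11, END)): offset=7

Answer: 7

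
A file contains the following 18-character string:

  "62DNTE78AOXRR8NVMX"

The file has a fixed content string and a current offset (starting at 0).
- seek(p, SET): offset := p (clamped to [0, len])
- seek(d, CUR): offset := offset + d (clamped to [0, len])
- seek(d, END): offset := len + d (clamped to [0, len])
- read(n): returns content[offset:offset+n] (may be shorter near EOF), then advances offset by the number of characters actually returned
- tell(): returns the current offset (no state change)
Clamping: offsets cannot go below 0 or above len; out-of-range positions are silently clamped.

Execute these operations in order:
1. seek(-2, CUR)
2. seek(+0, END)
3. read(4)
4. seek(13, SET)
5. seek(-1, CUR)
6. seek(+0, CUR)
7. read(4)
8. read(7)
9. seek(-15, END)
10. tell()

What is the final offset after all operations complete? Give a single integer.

After 1 (seek(-2, CUR)): offset=0
After 2 (seek(+0, END)): offset=18
After 3 (read(4)): returned '', offset=18
After 4 (seek(13, SET)): offset=13
After 5 (seek(-1, CUR)): offset=12
After 6 (seek(+0, CUR)): offset=12
After 7 (read(4)): returned 'R8NV', offset=16
After 8 (read(7)): returned 'MX', offset=18
After 9 (seek(-15, END)): offset=3
After 10 (tell()): offset=3

Answer: 3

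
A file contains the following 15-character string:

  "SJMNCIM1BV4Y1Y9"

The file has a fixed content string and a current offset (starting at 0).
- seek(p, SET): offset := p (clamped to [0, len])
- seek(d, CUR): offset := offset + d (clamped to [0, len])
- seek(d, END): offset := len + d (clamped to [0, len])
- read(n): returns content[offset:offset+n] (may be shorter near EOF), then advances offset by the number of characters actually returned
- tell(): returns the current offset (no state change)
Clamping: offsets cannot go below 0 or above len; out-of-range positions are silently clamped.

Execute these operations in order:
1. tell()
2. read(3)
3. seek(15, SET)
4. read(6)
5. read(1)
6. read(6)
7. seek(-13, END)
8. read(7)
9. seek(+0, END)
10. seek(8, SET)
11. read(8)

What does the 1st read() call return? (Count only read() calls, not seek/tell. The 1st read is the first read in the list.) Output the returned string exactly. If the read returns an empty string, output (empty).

After 1 (tell()): offset=0
After 2 (read(3)): returned 'SJM', offset=3
After 3 (seek(15, SET)): offset=15
After 4 (read(6)): returned '', offset=15
After 5 (read(1)): returned '', offset=15
After 6 (read(6)): returned '', offset=15
After 7 (seek(-13, END)): offset=2
After 8 (read(7)): returned 'MNCIM1B', offset=9
After 9 (seek(+0, END)): offset=15
After 10 (seek(8, SET)): offset=8
After 11 (read(8)): returned 'BV4Y1Y9', offset=15

Answer: SJM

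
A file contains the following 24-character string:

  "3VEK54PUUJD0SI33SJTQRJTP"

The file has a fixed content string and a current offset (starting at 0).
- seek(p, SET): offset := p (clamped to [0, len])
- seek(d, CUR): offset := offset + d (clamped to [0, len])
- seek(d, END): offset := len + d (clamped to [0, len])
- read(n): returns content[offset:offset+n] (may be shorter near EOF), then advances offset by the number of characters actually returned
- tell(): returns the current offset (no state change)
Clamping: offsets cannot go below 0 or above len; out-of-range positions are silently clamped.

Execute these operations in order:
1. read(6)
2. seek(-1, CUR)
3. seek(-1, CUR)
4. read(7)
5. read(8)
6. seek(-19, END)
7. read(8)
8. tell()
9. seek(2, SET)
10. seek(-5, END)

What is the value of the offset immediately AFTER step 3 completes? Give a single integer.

Answer: 4

Derivation:
After 1 (read(6)): returned '3VEK54', offset=6
After 2 (seek(-1, CUR)): offset=5
After 3 (seek(-1, CUR)): offset=4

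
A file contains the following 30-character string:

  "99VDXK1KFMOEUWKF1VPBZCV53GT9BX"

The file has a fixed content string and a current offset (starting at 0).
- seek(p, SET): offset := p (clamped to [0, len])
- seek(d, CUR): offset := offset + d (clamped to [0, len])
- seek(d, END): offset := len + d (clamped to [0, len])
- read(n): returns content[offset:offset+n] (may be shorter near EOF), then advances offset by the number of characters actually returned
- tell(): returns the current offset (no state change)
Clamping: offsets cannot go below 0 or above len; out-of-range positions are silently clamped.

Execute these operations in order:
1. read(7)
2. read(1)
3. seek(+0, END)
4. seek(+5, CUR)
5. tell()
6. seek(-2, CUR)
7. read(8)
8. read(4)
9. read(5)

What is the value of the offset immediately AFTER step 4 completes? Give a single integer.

After 1 (read(7)): returned '99VDXK1', offset=7
After 2 (read(1)): returned 'K', offset=8
After 3 (seek(+0, END)): offset=30
After 4 (seek(+5, CUR)): offset=30

Answer: 30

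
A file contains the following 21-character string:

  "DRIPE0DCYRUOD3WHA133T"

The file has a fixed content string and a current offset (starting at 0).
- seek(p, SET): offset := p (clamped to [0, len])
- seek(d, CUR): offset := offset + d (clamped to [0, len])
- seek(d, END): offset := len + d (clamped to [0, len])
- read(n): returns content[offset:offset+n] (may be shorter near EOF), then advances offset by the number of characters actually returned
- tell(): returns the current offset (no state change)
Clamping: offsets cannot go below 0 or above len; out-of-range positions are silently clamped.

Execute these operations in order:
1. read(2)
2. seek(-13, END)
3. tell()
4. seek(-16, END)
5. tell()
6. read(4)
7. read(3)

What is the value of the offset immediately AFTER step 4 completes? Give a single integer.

After 1 (read(2)): returned 'DR', offset=2
After 2 (seek(-13, END)): offset=8
After 3 (tell()): offset=8
After 4 (seek(-16, END)): offset=5

Answer: 5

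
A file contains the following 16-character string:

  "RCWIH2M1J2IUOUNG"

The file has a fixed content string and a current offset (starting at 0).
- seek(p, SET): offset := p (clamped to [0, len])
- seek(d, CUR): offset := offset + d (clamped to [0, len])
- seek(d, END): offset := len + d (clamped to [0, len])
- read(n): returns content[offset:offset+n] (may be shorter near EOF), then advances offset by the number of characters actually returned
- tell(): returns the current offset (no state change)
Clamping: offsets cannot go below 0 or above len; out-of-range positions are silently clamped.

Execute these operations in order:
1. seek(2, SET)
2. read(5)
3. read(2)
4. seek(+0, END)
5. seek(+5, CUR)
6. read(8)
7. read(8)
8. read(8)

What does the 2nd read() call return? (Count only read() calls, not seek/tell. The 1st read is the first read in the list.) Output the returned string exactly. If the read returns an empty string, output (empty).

After 1 (seek(2, SET)): offset=2
After 2 (read(5)): returned 'WIH2M', offset=7
After 3 (read(2)): returned '1J', offset=9
After 4 (seek(+0, END)): offset=16
After 5 (seek(+5, CUR)): offset=16
After 6 (read(8)): returned '', offset=16
After 7 (read(8)): returned '', offset=16
After 8 (read(8)): returned '', offset=16

Answer: 1J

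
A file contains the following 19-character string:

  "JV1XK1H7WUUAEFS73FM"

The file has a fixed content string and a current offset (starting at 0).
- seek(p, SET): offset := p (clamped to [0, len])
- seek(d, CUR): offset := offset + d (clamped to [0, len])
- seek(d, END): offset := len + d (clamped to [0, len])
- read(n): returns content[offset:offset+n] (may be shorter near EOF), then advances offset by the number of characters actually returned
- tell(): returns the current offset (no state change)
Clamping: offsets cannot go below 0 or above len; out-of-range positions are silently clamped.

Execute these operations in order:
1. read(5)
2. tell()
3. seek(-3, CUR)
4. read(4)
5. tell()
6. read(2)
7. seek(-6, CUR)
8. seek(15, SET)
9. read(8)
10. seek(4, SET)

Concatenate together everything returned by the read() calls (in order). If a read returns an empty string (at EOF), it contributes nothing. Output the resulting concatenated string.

After 1 (read(5)): returned 'JV1XK', offset=5
After 2 (tell()): offset=5
After 3 (seek(-3, CUR)): offset=2
After 4 (read(4)): returned '1XK1', offset=6
After 5 (tell()): offset=6
After 6 (read(2)): returned 'H7', offset=8
After 7 (seek(-6, CUR)): offset=2
After 8 (seek(15, SET)): offset=15
After 9 (read(8)): returned '73FM', offset=19
After 10 (seek(4, SET)): offset=4

Answer: JV1XK1XK1H773FM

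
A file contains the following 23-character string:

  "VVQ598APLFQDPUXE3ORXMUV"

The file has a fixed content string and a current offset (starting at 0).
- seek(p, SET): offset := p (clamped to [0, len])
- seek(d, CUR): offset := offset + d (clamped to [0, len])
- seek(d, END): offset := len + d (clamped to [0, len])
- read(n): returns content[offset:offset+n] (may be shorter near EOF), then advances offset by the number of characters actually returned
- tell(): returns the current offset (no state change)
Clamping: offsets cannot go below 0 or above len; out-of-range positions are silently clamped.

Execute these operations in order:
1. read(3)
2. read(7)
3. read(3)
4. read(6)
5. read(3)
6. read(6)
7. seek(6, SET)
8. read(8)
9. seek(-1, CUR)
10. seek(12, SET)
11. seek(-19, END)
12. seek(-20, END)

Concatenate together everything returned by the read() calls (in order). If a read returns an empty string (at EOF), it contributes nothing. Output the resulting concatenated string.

After 1 (read(3)): returned 'VVQ', offset=3
After 2 (read(7)): returned '598APLF', offset=10
After 3 (read(3)): returned 'QDP', offset=13
After 4 (read(6)): returned 'UXE3OR', offset=19
After 5 (read(3)): returned 'XMU', offset=22
After 6 (read(6)): returned 'V', offset=23
After 7 (seek(6, SET)): offset=6
After 8 (read(8)): returned 'APLFQDPU', offset=14
After 9 (seek(-1, CUR)): offset=13
After 10 (seek(12, SET)): offset=12
After 11 (seek(-19, END)): offset=4
After 12 (seek(-20, END)): offset=3

Answer: VVQ598APLFQDPUXE3ORXMUVAPLFQDPU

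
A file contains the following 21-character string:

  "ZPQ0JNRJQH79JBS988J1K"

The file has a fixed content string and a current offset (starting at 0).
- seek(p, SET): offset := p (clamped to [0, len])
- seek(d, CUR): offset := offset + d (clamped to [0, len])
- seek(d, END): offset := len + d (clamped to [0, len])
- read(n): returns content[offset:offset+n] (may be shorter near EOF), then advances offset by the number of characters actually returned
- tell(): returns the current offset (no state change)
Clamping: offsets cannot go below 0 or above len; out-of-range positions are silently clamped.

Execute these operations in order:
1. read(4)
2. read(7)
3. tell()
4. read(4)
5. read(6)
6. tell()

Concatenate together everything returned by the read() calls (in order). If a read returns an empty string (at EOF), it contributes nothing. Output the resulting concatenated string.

After 1 (read(4)): returned 'ZPQ0', offset=4
After 2 (read(7)): returned 'JNRJQH7', offset=11
After 3 (tell()): offset=11
After 4 (read(4)): returned '9JBS', offset=15
After 5 (read(6)): returned '988J1K', offset=21
After 6 (tell()): offset=21

Answer: ZPQ0JNRJQH79JBS988J1K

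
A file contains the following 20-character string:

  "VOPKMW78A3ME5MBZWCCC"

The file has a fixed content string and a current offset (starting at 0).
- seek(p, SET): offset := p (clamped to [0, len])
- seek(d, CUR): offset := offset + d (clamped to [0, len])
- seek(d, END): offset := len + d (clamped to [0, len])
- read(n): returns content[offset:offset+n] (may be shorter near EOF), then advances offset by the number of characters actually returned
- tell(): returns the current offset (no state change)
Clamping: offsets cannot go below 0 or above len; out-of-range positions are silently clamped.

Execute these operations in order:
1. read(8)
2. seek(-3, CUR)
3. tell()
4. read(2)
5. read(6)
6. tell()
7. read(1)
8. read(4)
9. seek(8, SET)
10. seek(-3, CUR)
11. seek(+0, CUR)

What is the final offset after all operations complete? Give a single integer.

After 1 (read(8)): returned 'VOPKMW78', offset=8
After 2 (seek(-3, CUR)): offset=5
After 3 (tell()): offset=5
After 4 (read(2)): returned 'W7', offset=7
After 5 (read(6)): returned '8A3ME5', offset=13
After 6 (tell()): offset=13
After 7 (read(1)): returned 'M', offset=14
After 8 (read(4)): returned 'BZWC', offset=18
After 9 (seek(8, SET)): offset=8
After 10 (seek(-3, CUR)): offset=5
After 11 (seek(+0, CUR)): offset=5

Answer: 5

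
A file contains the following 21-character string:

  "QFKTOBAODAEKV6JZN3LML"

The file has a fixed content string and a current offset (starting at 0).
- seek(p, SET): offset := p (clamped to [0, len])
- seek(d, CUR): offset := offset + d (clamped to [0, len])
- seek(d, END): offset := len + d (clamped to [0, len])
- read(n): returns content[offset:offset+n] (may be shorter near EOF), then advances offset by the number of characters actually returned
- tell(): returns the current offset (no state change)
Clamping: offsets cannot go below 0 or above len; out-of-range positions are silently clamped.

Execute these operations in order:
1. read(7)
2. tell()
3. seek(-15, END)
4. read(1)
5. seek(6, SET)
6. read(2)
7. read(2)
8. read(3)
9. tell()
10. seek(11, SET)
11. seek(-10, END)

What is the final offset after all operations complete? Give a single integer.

Answer: 11

Derivation:
After 1 (read(7)): returned 'QFKTOBA', offset=7
After 2 (tell()): offset=7
After 3 (seek(-15, END)): offset=6
After 4 (read(1)): returned 'A', offset=7
After 5 (seek(6, SET)): offset=6
After 6 (read(2)): returned 'AO', offset=8
After 7 (read(2)): returned 'DA', offset=10
After 8 (read(3)): returned 'EKV', offset=13
After 9 (tell()): offset=13
After 10 (seek(11, SET)): offset=11
After 11 (seek(-10, END)): offset=11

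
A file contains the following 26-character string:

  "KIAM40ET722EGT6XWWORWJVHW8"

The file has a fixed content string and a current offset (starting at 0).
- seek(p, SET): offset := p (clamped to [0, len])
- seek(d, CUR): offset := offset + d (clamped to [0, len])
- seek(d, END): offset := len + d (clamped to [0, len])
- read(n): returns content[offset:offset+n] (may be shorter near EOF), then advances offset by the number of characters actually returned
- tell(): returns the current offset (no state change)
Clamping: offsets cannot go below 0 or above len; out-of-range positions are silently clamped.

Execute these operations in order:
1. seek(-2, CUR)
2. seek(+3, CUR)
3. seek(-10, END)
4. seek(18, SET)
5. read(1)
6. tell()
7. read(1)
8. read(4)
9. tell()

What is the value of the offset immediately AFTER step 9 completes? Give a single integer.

Answer: 24

Derivation:
After 1 (seek(-2, CUR)): offset=0
After 2 (seek(+3, CUR)): offset=3
After 3 (seek(-10, END)): offset=16
After 4 (seek(18, SET)): offset=18
After 5 (read(1)): returned 'O', offset=19
After 6 (tell()): offset=19
After 7 (read(1)): returned 'R', offset=20
After 8 (read(4)): returned 'WJVH', offset=24
After 9 (tell()): offset=24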